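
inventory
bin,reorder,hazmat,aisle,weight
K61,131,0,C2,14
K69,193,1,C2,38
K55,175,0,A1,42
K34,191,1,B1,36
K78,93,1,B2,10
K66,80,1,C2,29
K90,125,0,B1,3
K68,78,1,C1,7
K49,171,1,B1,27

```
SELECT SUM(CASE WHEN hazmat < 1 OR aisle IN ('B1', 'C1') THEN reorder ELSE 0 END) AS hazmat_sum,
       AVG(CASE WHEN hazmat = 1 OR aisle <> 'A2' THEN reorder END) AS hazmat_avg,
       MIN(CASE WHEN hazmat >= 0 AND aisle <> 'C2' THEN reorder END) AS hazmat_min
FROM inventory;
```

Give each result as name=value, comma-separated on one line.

[hazmat_sum: hazmat < 1 OR aisle IN ('B1', 'C1')]
bin=K61: ✓ → 131
bin=K69: ✗
bin=K55: ✓ → 175
bin=K34: ✓ → 191
bin=K78: ✗
bin=K66: ✗
bin=K90: ✓ → 125
bin=K68: ✓ → 78
bin=K49: ✓ → 171
hazmat_sum = 131 + 175 + 191 + 125 + 78 + 171 = 871
—
[hazmat_avg: hazmat = 1 OR aisle <> 'A2']
bin=K61: ✓ → 131
bin=K69: ✓ → 193
bin=K55: ✓ → 175
bin=K34: ✓ → 191
bin=K78: ✓ → 93
bin=K66: ✓ → 80
bin=K90: ✓ → 125
bin=K68: ✓ → 78
bin=K49: ✓ → 171
hazmat_avg = (131 + 193 + 175 + 191 + 93 + 80 + 125 + 78 + 171) / 9 = 137.4444444444
—
[hazmat_min: hazmat >= 0 AND aisle <> 'C2']
bin=K61: ✗
bin=K69: ✗
bin=K55: ✓ → 175
bin=K34: ✓ → 191
bin=K78: ✓ → 93
bin=K66: ✗
bin=K90: ✓ → 125
bin=K68: ✓ → 78
bin=K49: ✓ → 171
hazmat_min = MIN(175, 191, 93, 125, 78, 171) = 78

hazmat_sum=871, hazmat_avg=137.4444444444, hazmat_min=78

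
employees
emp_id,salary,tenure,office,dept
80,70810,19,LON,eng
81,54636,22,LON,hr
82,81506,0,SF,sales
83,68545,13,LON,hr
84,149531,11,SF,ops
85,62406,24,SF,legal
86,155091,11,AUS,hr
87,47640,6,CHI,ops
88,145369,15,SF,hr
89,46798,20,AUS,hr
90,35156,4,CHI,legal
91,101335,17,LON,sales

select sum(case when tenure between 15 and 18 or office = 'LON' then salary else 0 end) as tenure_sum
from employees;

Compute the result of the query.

440695

emp_id=80: ✓ → 70810
emp_id=81: ✓ → 54636
emp_id=82: ✗
emp_id=83: ✓ → 68545
emp_id=84: ✗
emp_id=85: ✗
emp_id=86: ✗
emp_id=87: ✗
emp_id=88: ✓ → 145369
emp_id=89: ✗
emp_id=90: ✗
emp_id=91: ✓ → 101335
tenure_sum = 70810 + 54636 + 68545 + 145369 + 101335 = 440695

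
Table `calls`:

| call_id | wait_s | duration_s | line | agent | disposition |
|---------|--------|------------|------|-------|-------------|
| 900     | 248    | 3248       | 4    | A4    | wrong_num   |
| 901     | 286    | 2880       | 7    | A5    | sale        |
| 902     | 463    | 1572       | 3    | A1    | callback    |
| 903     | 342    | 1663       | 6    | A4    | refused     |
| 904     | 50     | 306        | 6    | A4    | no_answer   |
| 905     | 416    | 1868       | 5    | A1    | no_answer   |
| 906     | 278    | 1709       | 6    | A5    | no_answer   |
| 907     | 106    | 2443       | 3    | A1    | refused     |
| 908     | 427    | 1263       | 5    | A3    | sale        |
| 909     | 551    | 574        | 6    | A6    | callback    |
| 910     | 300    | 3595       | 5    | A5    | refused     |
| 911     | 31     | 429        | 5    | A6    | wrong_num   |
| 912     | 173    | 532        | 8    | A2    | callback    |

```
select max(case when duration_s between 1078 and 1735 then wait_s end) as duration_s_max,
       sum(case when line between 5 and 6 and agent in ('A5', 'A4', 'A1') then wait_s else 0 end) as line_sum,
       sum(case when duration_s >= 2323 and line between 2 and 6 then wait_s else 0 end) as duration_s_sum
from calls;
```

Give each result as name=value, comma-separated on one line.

duration_s_max=463, line_sum=1386, duration_s_sum=654

[duration_s_max: duration_s between 1078 and 1735]
call_id=900: ✗
call_id=901: ✗
call_id=902: ✓ → 463
call_id=903: ✓ → 342
call_id=904: ✗
call_id=905: ✗
call_id=906: ✓ → 278
call_id=907: ✗
call_id=908: ✓ → 427
call_id=909: ✗
call_id=910: ✗
call_id=911: ✗
call_id=912: ✗
duration_s_max = MAX(463, 342, 278, 427) = 463
—
[line_sum: line between 5 and 6 and agent in ('A5', 'A4', 'A1')]
call_id=900: ✗
call_id=901: ✗
call_id=902: ✗
call_id=903: ✓ → 342
call_id=904: ✓ → 50
call_id=905: ✓ → 416
call_id=906: ✓ → 278
call_id=907: ✗
call_id=908: ✗
call_id=909: ✗
call_id=910: ✓ → 300
call_id=911: ✗
call_id=912: ✗
line_sum = 342 + 50 + 416 + 278 + 300 = 1386
—
[duration_s_sum: duration_s >= 2323 and line between 2 and 6]
call_id=900: ✓ → 248
call_id=901: ✗
call_id=902: ✗
call_id=903: ✗
call_id=904: ✗
call_id=905: ✗
call_id=906: ✗
call_id=907: ✓ → 106
call_id=908: ✗
call_id=909: ✗
call_id=910: ✓ → 300
call_id=911: ✗
call_id=912: ✗
duration_s_sum = 248 + 106 + 300 = 654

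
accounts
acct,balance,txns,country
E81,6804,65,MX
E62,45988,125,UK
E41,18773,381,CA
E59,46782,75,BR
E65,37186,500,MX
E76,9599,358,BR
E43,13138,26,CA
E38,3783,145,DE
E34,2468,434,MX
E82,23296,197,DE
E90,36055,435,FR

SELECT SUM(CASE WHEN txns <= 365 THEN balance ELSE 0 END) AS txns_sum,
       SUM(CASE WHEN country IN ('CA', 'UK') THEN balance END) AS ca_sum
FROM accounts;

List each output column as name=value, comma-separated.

[txns_sum: txns <= 365]
acct=E81: ✓ → 6804
acct=E62: ✓ → 45988
acct=E41: ✗
acct=E59: ✓ → 46782
acct=E65: ✗
acct=E76: ✓ → 9599
acct=E43: ✓ → 13138
acct=E38: ✓ → 3783
acct=E34: ✗
acct=E82: ✓ → 23296
acct=E90: ✗
txns_sum = 6804 + 45988 + 46782 + 9599 + 13138 + 3783 + 23296 = 149390
—
[ca_sum: country IN ('CA', 'UK')]
acct=E81: ✗
acct=E62: ✓ → 45988
acct=E41: ✓ → 18773
acct=E59: ✗
acct=E65: ✗
acct=E76: ✗
acct=E43: ✓ → 13138
acct=E38: ✗
acct=E34: ✗
acct=E82: ✗
acct=E90: ✗
ca_sum = 45988 + 18773 + 13138 = 77899

txns_sum=149390, ca_sum=77899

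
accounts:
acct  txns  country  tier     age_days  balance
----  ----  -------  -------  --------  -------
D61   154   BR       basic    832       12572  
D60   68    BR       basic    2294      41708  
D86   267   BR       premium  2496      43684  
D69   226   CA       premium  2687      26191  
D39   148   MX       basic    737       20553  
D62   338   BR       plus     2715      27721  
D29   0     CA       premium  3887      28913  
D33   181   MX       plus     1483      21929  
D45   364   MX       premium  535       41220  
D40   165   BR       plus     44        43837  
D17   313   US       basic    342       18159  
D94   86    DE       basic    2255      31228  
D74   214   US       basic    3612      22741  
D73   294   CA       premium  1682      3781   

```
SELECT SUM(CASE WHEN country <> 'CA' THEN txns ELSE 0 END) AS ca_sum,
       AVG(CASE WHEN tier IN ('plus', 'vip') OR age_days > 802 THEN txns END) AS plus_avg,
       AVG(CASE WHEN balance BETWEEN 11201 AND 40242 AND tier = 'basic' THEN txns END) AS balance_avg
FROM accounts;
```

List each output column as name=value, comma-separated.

ca_sum=2298, plus_avg=181.1818181818, balance_avg=183

[ca_sum: country <> 'CA']
acct=D61: ✓ → 154
acct=D60: ✓ → 68
acct=D86: ✓ → 267
acct=D69: ✗
acct=D39: ✓ → 148
acct=D62: ✓ → 338
acct=D29: ✗
acct=D33: ✓ → 181
acct=D45: ✓ → 364
acct=D40: ✓ → 165
acct=D17: ✓ → 313
acct=D94: ✓ → 86
acct=D74: ✓ → 214
acct=D73: ✗
ca_sum = 154 + 68 + 267 + 148 + 338 + 181 + 364 + 165 + 313 + 86 + 214 = 2298
—
[plus_avg: tier IN ('plus', 'vip') OR age_days > 802]
acct=D61: ✓ → 154
acct=D60: ✓ → 68
acct=D86: ✓ → 267
acct=D69: ✓ → 226
acct=D39: ✗
acct=D62: ✓ → 338
acct=D29: ✓ → 0
acct=D33: ✓ → 181
acct=D45: ✗
acct=D40: ✓ → 165
acct=D17: ✗
acct=D94: ✓ → 86
acct=D74: ✓ → 214
acct=D73: ✓ → 294
plus_avg = (154 + 68 + 267 + 226 + 338 + 0 + 181 + 165 + 86 + 214 + 294) / 11 = 181.1818181818
—
[balance_avg: balance BETWEEN 11201 AND 40242 AND tier = 'basic']
acct=D61: ✓ → 154
acct=D60: ✗
acct=D86: ✗
acct=D69: ✗
acct=D39: ✓ → 148
acct=D62: ✗
acct=D29: ✗
acct=D33: ✗
acct=D45: ✗
acct=D40: ✗
acct=D17: ✓ → 313
acct=D94: ✓ → 86
acct=D74: ✓ → 214
acct=D73: ✗
balance_avg = (154 + 148 + 313 + 86 + 214) / 5 = 183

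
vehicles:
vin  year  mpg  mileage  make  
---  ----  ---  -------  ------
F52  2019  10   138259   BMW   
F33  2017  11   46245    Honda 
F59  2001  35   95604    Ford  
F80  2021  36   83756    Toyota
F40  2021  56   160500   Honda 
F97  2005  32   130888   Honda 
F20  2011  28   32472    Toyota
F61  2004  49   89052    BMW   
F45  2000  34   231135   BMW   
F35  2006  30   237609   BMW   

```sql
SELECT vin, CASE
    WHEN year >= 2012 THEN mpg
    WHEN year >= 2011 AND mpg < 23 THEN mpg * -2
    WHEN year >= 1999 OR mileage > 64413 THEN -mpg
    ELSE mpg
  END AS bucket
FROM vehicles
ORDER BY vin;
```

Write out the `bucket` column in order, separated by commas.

-28, 11, -30, 56, -34, 10, -35, -49, 36, -32

vin=F20: year >= 1999 OR mileage > 64413 → -28
vin=F33: year >= 2012 → 11
vin=F35: year >= 1999 OR mileage > 64413 → -30
vin=F40: year >= 2012 → 56
vin=F45: year >= 1999 OR mileage > 64413 → -34
vin=F52: year >= 2012 → 10
vin=F59: year >= 1999 OR mileage > 64413 → -35
vin=F61: year >= 1999 OR mileage > 64413 → -49
vin=F80: year >= 2012 → 36
vin=F97: year >= 1999 OR mileage > 64413 → -32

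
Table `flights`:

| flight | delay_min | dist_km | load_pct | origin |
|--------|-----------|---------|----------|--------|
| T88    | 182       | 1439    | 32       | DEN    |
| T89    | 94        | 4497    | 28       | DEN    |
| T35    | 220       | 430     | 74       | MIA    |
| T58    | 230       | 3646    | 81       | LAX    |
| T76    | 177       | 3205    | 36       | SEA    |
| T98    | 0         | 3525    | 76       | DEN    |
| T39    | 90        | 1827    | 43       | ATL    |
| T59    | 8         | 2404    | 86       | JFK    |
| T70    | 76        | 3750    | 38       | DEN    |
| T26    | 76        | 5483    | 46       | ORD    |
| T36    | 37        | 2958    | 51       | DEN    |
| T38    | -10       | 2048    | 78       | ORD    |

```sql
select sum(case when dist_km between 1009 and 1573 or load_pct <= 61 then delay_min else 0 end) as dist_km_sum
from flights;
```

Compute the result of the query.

flight=T88: ✓ → 182
flight=T89: ✓ → 94
flight=T35: ✗
flight=T58: ✗
flight=T76: ✓ → 177
flight=T98: ✗
flight=T39: ✓ → 90
flight=T59: ✗
flight=T70: ✓ → 76
flight=T26: ✓ → 76
flight=T36: ✓ → 37
flight=T38: ✗
dist_km_sum = 182 + 94 + 177 + 90 + 76 + 76 + 37 = 732

732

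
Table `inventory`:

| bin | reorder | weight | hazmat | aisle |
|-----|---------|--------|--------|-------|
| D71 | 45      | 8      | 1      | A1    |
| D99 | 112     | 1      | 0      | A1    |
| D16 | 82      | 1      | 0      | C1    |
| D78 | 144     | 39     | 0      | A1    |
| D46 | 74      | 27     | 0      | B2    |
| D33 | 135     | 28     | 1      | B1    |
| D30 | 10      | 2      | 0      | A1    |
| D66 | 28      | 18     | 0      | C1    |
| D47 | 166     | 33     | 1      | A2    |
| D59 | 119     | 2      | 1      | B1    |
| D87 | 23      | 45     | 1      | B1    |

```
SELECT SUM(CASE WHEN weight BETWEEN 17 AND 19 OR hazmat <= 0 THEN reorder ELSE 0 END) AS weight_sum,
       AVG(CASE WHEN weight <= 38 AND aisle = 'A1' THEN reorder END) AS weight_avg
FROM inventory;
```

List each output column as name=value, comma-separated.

[weight_sum: weight BETWEEN 17 AND 19 OR hazmat <= 0]
bin=D71: ✗
bin=D99: ✓ → 112
bin=D16: ✓ → 82
bin=D78: ✓ → 144
bin=D46: ✓ → 74
bin=D33: ✗
bin=D30: ✓ → 10
bin=D66: ✓ → 28
bin=D47: ✗
bin=D59: ✗
bin=D87: ✗
weight_sum = 112 + 82 + 144 + 74 + 10 + 28 = 450
—
[weight_avg: weight <= 38 AND aisle = 'A1']
bin=D71: ✓ → 45
bin=D99: ✓ → 112
bin=D16: ✗
bin=D78: ✗
bin=D46: ✗
bin=D33: ✗
bin=D30: ✓ → 10
bin=D66: ✗
bin=D47: ✗
bin=D59: ✗
bin=D87: ✗
weight_avg = (45 + 112 + 10) / 3 = 55.6666666667

weight_sum=450, weight_avg=55.6666666667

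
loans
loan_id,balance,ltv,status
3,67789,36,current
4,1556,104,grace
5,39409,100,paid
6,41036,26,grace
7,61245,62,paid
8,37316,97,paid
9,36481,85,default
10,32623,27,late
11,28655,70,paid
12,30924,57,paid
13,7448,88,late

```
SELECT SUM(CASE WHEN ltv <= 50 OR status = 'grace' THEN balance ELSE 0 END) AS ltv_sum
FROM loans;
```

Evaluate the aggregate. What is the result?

loan_id=3: ✓ → 67789
loan_id=4: ✓ → 1556
loan_id=5: ✗
loan_id=6: ✓ → 41036
loan_id=7: ✗
loan_id=8: ✗
loan_id=9: ✗
loan_id=10: ✓ → 32623
loan_id=11: ✗
loan_id=12: ✗
loan_id=13: ✗
ltv_sum = 67789 + 1556 + 41036 + 32623 = 143004

143004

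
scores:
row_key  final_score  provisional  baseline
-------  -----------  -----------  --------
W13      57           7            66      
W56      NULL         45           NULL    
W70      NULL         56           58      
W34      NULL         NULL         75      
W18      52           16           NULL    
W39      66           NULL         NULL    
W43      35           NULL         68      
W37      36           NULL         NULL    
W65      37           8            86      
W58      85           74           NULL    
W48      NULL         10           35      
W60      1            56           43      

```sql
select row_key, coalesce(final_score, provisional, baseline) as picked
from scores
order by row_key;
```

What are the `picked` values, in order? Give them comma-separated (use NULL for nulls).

57, 52, 75, 36, 66, 35, 10, 45, 85, 1, 37, 56

row_key=W13: final_score=57 → 57
row_key=W18: final_score=52 → 52
row_key=W34: final_score=NULL, provisional=NULL, baseline=75 → 75
row_key=W37: final_score=36 → 36
row_key=W39: final_score=66 → 66
row_key=W43: final_score=35 → 35
row_key=W48: final_score=NULL, provisional=10 → 10
row_key=W56: final_score=NULL, provisional=45 → 45
row_key=W58: final_score=85 → 85
row_key=W60: final_score=1 → 1
row_key=W65: final_score=37 → 37
row_key=W70: final_score=NULL, provisional=56 → 56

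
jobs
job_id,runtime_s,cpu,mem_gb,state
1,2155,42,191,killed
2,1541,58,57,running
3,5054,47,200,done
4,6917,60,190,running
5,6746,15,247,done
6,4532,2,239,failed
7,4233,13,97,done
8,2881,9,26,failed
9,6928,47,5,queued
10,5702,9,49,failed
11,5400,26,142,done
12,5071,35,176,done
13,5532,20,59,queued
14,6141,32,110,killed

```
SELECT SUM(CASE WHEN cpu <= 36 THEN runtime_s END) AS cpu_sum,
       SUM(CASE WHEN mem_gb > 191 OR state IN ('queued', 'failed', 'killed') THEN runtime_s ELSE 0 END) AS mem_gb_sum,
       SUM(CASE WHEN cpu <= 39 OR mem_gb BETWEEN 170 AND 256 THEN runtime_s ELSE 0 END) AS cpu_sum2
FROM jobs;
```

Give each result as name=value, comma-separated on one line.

cpu_sum=46238, mem_gb_sum=45671, cpu_sum2=60364

[cpu_sum: cpu <= 36]
job_id=1: ✗
job_id=2: ✗
job_id=3: ✗
job_id=4: ✗
job_id=5: ✓ → 6746
job_id=6: ✓ → 4532
job_id=7: ✓ → 4233
job_id=8: ✓ → 2881
job_id=9: ✗
job_id=10: ✓ → 5702
job_id=11: ✓ → 5400
job_id=12: ✓ → 5071
job_id=13: ✓ → 5532
job_id=14: ✓ → 6141
cpu_sum = 6746 + 4532 + 4233 + 2881 + 5702 + 5400 + 5071 + 5532 + 6141 = 46238
—
[mem_gb_sum: mem_gb > 191 OR state IN ('queued', 'failed', 'killed')]
job_id=1: ✓ → 2155
job_id=2: ✗
job_id=3: ✓ → 5054
job_id=4: ✗
job_id=5: ✓ → 6746
job_id=6: ✓ → 4532
job_id=7: ✗
job_id=8: ✓ → 2881
job_id=9: ✓ → 6928
job_id=10: ✓ → 5702
job_id=11: ✗
job_id=12: ✗
job_id=13: ✓ → 5532
job_id=14: ✓ → 6141
mem_gb_sum = 2155 + 5054 + 6746 + 4532 + 2881 + 6928 + 5702 + 5532 + 6141 = 45671
—
[cpu_sum2: cpu <= 39 OR mem_gb BETWEEN 170 AND 256]
job_id=1: ✓ → 2155
job_id=2: ✗
job_id=3: ✓ → 5054
job_id=4: ✓ → 6917
job_id=5: ✓ → 6746
job_id=6: ✓ → 4532
job_id=7: ✓ → 4233
job_id=8: ✓ → 2881
job_id=9: ✗
job_id=10: ✓ → 5702
job_id=11: ✓ → 5400
job_id=12: ✓ → 5071
job_id=13: ✓ → 5532
job_id=14: ✓ → 6141
cpu_sum2 = 2155 + 5054 + 6917 + 6746 + 4532 + 4233 + 2881 + 5702 + 5400 + 5071 + 5532 + 6141 = 60364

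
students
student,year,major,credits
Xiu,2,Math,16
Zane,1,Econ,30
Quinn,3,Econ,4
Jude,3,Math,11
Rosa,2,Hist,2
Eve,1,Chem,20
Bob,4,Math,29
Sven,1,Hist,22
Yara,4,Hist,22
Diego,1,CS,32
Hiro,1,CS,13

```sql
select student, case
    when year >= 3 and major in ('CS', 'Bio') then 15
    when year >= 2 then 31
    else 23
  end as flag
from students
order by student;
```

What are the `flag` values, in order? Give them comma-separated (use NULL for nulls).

student=Bob: year >= 2 → 31
student=Diego: ELSE → 23
student=Eve: ELSE → 23
student=Hiro: ELSE → 23
student=Jude: year >= 2 → 31
student=Quinn: year >= 2 → 31
student=Rosa: year >= 2 → 31
student=Sven: ELSE → 23
student=Xiu: year >= 2 → 31
student=Yara: year >= 2 → 31
student=Zane: ELSE → 23

31, 23, 23, 23, 31, 31, 31, 23, 31, 31, 23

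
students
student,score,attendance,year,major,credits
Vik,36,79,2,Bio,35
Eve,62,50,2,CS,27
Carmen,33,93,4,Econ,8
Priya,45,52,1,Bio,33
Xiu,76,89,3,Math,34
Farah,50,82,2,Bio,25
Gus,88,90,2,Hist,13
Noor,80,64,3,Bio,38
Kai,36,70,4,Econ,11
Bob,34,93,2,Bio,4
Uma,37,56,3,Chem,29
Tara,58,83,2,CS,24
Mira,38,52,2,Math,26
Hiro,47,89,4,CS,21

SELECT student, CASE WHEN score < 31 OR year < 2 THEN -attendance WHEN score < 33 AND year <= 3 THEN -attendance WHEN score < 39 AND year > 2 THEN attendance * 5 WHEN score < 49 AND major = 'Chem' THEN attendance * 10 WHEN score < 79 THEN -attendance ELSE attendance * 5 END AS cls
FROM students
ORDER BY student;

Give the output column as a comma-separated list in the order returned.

student=Bob: score < 79 → -93
student=Carmen: score < 39 AND year > 2 → 465
student=Eve: score < 79 → -50
student=Farah: score < 79 → -82
student=Gus: ELSE → 450
student=Hiro: score < 79 → -89
student=Kai: score < 39 AND year > 2 → 350
student=Mira: score < 79 → -52
student=Noor: ELSE → 320
student=Priya: score < 31 OR year < 2 → -52
student=Tara: score < 79 → -83
student=Uma: score < 39 AND year > 2 → 280
student=Vik: score < 79 → -79
student=Xiu: score < 79 → -89

-93, 465, -50, -82, 450, -89, 350, -52, 320, -52, -83, 280, -79, -89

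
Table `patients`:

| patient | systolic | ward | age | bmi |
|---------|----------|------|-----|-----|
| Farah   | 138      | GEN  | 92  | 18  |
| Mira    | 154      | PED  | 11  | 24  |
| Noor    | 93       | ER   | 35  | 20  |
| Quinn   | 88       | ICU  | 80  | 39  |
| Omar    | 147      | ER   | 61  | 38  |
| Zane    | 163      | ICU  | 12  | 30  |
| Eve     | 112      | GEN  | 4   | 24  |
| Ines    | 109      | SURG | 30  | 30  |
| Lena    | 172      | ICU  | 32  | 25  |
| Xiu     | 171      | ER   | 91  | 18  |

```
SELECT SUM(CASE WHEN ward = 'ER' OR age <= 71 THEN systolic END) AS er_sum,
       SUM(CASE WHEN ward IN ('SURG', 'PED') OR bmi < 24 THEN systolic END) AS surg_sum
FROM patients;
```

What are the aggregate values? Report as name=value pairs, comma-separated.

[er_sum: ward = 'ER' OR age <= 71]
patient=Farah: ✗
patient=Mira: ✓ → 154
patient=Noor: ✓ → 93
patient=Quinn: ✗
patient=Omar: ✓ → 147
patient=Zane: ✓ → 163
patient=Eve: ✓ → 112
patient=Ines: ✓ → 109
patient=Lena: ✓ → 172
patient=Xiu: ✓ → 171
er_sum = 154 + 93 + 147 + 163 + 112 + 109 + 172 + 171 = 1121
—
[surg_sum: ward IN ('SURG', 'PED') OR bmi < 24]
patient=Farah: ✓ → 138
patient=Mira: ✓ → 154
patient=Noor: ✓ → 93
patient=Quinn: ✗
patient=Omar: ✗
patient=Zane: ✗
patient=Eve: ✗
patient=Ines: ✓ → 109
patient=Lena: ✗
patient=Xiu: ✓ → 171
surg_sum = 138 + 154 + 93 + 109 + 171 = 665

er_sum=1121, surg_sum=665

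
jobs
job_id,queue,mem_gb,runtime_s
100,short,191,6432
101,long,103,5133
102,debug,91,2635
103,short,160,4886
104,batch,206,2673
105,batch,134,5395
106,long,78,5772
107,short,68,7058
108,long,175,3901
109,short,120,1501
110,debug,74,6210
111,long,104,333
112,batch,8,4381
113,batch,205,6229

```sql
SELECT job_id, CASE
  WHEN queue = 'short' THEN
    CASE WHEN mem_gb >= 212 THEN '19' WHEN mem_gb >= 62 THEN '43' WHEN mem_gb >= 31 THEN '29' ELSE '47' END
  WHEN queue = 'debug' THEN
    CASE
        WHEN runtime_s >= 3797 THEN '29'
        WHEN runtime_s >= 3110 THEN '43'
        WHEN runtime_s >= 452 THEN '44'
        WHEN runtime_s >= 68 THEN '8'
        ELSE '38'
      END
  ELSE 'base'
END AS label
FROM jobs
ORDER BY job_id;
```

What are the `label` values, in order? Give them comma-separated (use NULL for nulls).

job_id=100: queue='short' → inner[mem_gb >= 62] → 43
job_id=101: queue='long' → outer ELSE → base
job_id=102: queue='debug' → inner[runtime_s >= 452] → 44
job_id=103: queue='short' → inner[mem_gb >= 62] → 43
job_id=104: queue='batch' → outer ELSE → base
job_id=105: queue='batch' → outer ELSE → base
job_id=106: queue='long' → outer ELSE → base
job_id=107: queue='short' → inner[mem_gb >= 62] → 43
job_id=108: queue='long' → outer ELSE → base
job_id=109: queue='short' → inner[mem_gb >= 62] → 43
job_id=110: queue='debug' → inner[runtime_s >= 3797] → 29
job_id=111: queue='long' → outer ELSE → base
job_id=112: queue='batch' → outer ELSE → base
job_id=113: queue='batch' → outer ELSE → base

43, base, 44, 43, base, base, base, 43, base, 43, 29, base, base, base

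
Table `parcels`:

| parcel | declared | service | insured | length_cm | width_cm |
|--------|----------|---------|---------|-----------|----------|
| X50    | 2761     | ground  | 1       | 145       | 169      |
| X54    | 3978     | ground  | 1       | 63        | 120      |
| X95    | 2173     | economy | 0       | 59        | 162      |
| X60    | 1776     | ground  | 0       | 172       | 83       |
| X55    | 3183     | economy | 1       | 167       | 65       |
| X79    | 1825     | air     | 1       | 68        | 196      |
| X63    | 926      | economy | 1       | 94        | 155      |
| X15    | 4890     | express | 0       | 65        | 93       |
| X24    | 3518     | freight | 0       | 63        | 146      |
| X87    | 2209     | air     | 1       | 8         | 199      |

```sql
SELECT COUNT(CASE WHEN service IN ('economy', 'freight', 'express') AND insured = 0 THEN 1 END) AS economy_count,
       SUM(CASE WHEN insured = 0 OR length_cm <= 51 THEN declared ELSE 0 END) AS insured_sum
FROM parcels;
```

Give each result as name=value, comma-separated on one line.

economy_count=3, insured_sum=14566

[economy_count: service IN ('economy', 'freight', 'express') AND insured = 0]
parcel=X50: ✗
parcel=X54: ✗
parcel=X95: ✓ → 1
parcel=X60: ✗
parcel=X55: ✗
parcel=X79: ✗
parcel=X63: ✗
parcel=X15: ✓ → 1
parcel=X24: ✓ → 1
parcel=X87: ✗
economy_count = COUNT(1, 1, 1) = 3
—
[insured_sum: insured = 0 OR length_cm <= 51]
parcel=X50: ✗
parcel=X54: ✗
parcel=X95: ✓ → 2173
parcel=X60: ✓ → 1776
parcel=X55: ✗
parcel=X79: ✗
parcel=X63: ✗
parcel=X15: ✓ → 4890
parcel=X24: ✓ → 3518
parcel=X87: ✓ → 2209
insured_sum = 2173 + 1776 + 4890 + 3518 + 2209 = 14566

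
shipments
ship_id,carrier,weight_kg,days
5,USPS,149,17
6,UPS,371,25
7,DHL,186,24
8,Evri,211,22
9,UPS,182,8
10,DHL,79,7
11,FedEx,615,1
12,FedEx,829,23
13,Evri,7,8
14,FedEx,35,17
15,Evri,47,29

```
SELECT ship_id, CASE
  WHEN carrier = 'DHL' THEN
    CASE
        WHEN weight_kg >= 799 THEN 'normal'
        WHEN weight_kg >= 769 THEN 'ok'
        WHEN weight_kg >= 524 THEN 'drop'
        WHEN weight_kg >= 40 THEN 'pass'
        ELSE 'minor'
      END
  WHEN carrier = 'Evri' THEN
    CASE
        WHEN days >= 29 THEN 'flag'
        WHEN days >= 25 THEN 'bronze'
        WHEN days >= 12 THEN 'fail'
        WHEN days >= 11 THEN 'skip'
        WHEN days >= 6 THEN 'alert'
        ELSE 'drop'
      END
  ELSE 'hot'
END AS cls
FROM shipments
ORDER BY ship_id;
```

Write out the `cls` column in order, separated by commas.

hot, hot, pass, fail, hot, pass, hot, hot, alert, hot, flag

ship_id=5: carrier='USPS' → outer ELSE → hot
ship_id=6: carrier='UPS' → outer ELSE → hot
ship_id=7: carrier='DHL' → inner[weight_kg >= 40] → pass
ship_id=8: carrier='Evri' → inner[days >= 12] → fail
ship_id=9: carrier='UPS' → outer ELSE → hot
ship_id=10: carrier='DHL' → inner[weight_kg >= 40] → pass
ship_id=11: carrier='FedEx' → outer ELSE → hot
ship_id=12: carrier='FedEx' → outer ELSE → hot
ship_id=13: carrier='Evri' → inner[days >= 6] → alert
ship_id=14: carrier='FedEx' → outer ELSE → hot
ship_id=15: carrier='Evri' → inner[days >= 29] → flag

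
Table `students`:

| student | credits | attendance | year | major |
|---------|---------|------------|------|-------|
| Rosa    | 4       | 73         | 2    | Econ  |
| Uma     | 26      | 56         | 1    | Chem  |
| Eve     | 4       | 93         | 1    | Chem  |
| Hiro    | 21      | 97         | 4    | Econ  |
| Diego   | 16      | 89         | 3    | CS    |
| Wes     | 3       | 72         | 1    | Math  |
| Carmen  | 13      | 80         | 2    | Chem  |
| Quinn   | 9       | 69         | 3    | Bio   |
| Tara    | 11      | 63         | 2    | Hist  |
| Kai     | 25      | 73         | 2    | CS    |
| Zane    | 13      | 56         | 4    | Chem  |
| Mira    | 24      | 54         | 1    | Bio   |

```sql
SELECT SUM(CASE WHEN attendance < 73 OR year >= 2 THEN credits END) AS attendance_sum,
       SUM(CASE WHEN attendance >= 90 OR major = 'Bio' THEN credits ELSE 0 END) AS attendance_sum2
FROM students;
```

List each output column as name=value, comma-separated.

attendance_sum=165, attendance_sum2=58

[attendance_sum: attendance < 73 OR year >= 2]
student=Rosa: ✓ → 4
student=Uma: ✓ → 26
student=Eve: ✗
student=Hiro: ✓ → 21
student=Diego: ✓ → 16
student=Wes: ✓ → 3
student=Carmen: ✓ → 13
student=Quinn: ✓ → 9
student=Tara: ✓ → 11
student=Kai: ✓ → 25
student=Zane: ✓ → 13
student=Mira: ✓ → 24
attendance_sum = 4 + 26 + 21 + 16 + 3 + 13 + 9 + 11 + 25 + 13 + 24 = 165
—
[attendance_sum2: attendance >= 90 OR major = 'Bio']
student=Rosa: ✗
student=Uma: ✗
student=Eve: ✓ → 4
student=Hiro: ✓ → 21
student=Diego: ✗
student=Wes: ✗
student=Carmen: ✗
student=Quinn: ✓ → 9
student=Tara: ✗
student=Kai: ✗
student=Zane: ✗
student=Mira: ✓ → 24
attendance_sum2 = 4 + 21 + 9 + 24 = 58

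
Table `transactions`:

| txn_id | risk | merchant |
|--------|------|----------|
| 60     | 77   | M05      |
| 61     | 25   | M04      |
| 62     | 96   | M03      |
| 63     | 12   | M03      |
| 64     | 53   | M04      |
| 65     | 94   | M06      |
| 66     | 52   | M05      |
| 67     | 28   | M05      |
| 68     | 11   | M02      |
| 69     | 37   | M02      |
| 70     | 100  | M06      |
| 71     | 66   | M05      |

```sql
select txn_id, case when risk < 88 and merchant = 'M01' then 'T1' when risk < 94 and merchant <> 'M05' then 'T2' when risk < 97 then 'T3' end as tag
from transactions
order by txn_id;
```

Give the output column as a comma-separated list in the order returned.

T3, T2, T3, T2, T2, T3, T3, T3, T2, T2, NULL, T3

txn_id=60: risk < 97 → T3
txn_id=61: risk < 94 and merchant <> 'M05' → T2
txn_id=62: risk < 97 → T3
txn_id=63: risk < 94 and merchant <> 'M05' → T2
txn_id=64: risk < 94 and merchant <> 'M05' → T2
txn_id=65: risk < 97 → T3
txn_id=66: risk < 97 → T3
txn_id=67: risk < 97 → T3
txn_id=68: risk < 94 and merchant <> 'M05' → T2
txn_id=69: risk < 94 and merchant <> 'M05' → T2
txn_id=70: (no match → NULL) → NULL
txn_id=71: risk < 97 → T3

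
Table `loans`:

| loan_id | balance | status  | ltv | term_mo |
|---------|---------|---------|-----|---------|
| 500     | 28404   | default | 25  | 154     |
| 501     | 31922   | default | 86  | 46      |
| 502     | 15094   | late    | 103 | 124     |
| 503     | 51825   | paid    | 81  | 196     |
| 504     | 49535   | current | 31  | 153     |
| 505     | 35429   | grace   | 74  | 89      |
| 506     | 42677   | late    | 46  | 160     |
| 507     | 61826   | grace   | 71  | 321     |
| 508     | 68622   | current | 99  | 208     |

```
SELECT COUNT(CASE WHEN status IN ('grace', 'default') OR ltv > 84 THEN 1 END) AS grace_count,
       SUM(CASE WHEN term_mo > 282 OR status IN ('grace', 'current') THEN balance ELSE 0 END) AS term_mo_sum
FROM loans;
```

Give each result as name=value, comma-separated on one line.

[grace_count: status IN ('grace', 'default') OR ltv > 84]
loan_id=500: ✓ → 1
loan_id=501: ✓ → 1
loan_id=502: ✓ → 1
loan_id=503: ✗
loan_id=504: ✗
loan_id=505: ✓ → 1
loan_id=506: ✗
loan_id=507: ✓ → 1
loan_id=508: ✓ → 1
grace_count = COUNT(1, 1, 1, 1, 1, 1) = 6
—
[term_mo_sum: term_mo > 282 OR status IN ('grace', 'current')]
loan_id=500: ✗
loan_id=501: ✗
loan_id=502: ✗
loan_id=503: ✗
loan_id=504: ✓ → 49535
loan_id=505: ✓ → 35429
loan_id=506: ✗
loan_id=507: ✓ → 61826
loan_id=508: ✓ → 68622
term_mo_sum = 49535 + 35429 + 61826 + 68622 = 215412

grace_count=6, term_mo_sum=215412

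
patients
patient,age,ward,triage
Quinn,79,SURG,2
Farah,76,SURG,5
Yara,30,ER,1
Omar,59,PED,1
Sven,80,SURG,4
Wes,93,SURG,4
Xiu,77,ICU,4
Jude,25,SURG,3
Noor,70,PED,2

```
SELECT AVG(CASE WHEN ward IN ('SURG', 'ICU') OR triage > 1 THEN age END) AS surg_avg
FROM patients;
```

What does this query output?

patient=Quinn: ✓ → 79
patient=Farah: ✓ → 76
patient=Yara: ✗
patient=Omar: ✗
patient=Sven: ✓ → 80
patient=Wes: ✓ → 93
patient=Xiu: ✓ → 77
patient=Jude: ✓ → 25
patient=Noor: ✓ → 70
surg_avg = (79 + 76 + 80 + 93 + 77 + 25 + 70) / 7 = 71.4285714286

71.4285714286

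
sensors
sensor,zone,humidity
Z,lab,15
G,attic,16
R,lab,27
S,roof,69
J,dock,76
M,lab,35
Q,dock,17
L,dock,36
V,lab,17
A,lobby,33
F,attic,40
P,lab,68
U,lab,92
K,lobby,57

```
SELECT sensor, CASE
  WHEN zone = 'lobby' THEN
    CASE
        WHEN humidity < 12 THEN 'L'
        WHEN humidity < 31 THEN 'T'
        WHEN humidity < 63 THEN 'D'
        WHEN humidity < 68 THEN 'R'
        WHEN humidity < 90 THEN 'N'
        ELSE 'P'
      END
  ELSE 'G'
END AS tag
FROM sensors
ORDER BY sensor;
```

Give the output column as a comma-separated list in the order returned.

D, G, G, G, D, G, G, G, G, G, G, G, G, G

sensor=A: zone='lobby' → inner[humidity < 63] → D
sensor=F: zone='attic' → outer ELSE → G
sensor=G: zone='attic' → outer ELSE → G
sensor=J: zone='dock' → outer ELSE → G
sensor=K: zone='lobby' → inner[humidity < 63] → D
sensor=L: zone='dock' → outer ELSE → G
sensor=M: zone='lab' → outer ELSE → G
sensor=P: zone='lab' → outer ELSE → G
sensor=Q: zone='dock' → outer ELSE → G
sensor=R: zone='lab' → outer ELSE → G
sensor=S: zone='roof' → outer ELSE → G
sensor=U: zone='lab' → outer ELSE → G
sensor=V: zone='lab' → outer ELSE → G
sensor=Z: zone='lab' → outer ELSE → G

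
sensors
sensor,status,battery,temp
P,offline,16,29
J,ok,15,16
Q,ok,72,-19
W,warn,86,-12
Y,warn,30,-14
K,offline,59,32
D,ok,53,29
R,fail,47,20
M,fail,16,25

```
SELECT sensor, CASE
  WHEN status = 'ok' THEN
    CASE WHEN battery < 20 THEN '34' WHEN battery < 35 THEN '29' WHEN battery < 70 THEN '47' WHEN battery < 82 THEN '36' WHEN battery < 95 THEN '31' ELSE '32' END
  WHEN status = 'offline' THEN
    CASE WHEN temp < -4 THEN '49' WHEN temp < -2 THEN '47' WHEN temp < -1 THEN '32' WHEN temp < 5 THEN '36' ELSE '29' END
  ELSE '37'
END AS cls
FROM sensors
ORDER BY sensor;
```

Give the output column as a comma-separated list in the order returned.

sensor=D: status='ok' → inner[battery < 70] → 47
sensor=J: status='ok' → inner[battery < 20] → 34
sensor=K: status='offline' → inner[ELSE] → 29
sensor=M: status='fail' → outer ELSE → 37
sensor=P: status='offline' → inner[ELSE] → 29
sensor=Q: status='ok' → inner[battery < 82] → 36
sensor=R: status='fail' → outer ELSE → 37
sensor=W: status='warn' → outer ELSE → 37
sensor=Y: status='warn' → outer ELSE → 37

47, 34, 29, 37, 29, 36, 37, 37, 37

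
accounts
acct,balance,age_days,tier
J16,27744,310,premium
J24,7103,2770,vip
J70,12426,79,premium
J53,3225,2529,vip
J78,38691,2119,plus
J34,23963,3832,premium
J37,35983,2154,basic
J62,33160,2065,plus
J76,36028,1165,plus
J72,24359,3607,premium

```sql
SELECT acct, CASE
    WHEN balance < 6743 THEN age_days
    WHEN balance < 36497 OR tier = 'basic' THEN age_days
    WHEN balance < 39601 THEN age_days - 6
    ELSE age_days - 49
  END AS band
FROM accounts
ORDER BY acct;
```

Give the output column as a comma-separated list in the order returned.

310, 2770, 3832, 2154, 2529, 2065, 79, 3607, 1165, 2113

acct=J16: balance < 36497 OR tier = 'basic' → 310
acct=J24: balance < 36497 OR tier = 'basic' → 2770
acct=J34: balance < 36497 OR tier = 'basic' → 3832
acct=J37: balance < 36497 OR tier = 'basic' → 2154
acct=J53: balance < 6743 → 2529
acct=J62: balance < 36497 OR tier = 'basic' → 2065
acct=J70: balance < 36497 OR tier = 'basic' → 79
acct=J72: balance < 36497 OR tier = 'basic' → 3607
acct=J76: balance < 36497 OR tier = 'basic' → 1165
acct=J78: balance < 39601 → 2113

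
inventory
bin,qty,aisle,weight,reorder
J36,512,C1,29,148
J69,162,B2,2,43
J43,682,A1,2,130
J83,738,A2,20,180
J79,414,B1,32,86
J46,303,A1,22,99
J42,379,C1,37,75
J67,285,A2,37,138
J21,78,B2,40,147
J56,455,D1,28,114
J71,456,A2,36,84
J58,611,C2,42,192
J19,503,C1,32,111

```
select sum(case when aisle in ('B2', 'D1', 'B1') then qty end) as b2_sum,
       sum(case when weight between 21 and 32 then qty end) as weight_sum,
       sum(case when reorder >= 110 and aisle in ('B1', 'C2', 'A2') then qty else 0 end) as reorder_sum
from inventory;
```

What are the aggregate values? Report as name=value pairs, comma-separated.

b2_sum=1109, weight_sum=2187, reorder_sum=1634

[b2_sum: aisle in ('B2', 'D1', 'B1')]
bin=J36: ✗
bin=J69: ✓ → 162
bin=J43: ✗
bin=J83: ✗
bin=J79: ✓ → 414
bin=J46: ✗
bin=J42: ✗
bin=J67: ✗
bin=J21: ✓ → 78
bin=J56: ✓ → 455
bin=J71: ✗
bin=J58: ✗
bin=J19: ✗
b2_sum = 162 + 414 + 78 + 455 = 1109
—
[weight_sum: weight between 21 and 32]
bin=J36: ✓ → 512
bin=J69: ✗
bin=J43: ✗
bin=J83: ✗
bin=J79: ✓ → 414
bin=J46: ✓ → 303
bin=J42: ✗
bin=J67: ✗
bin=J21: ✗
bin=J56: ✓ → 455
bin=J71: ✗
bin=J58: ✗
bin=J19: ✓ → 503
weight_sum = 512 + 414 + 303 + 455 + 503 = 2187
—
[reorder_sum: reorder >= 110 and aisle in ('B1', 'C2', 'A2')]
bin=J36: ✗
bin=J69: ✗
bin=J43: ✗
bin=J83: ✓ → 738
bin=J79: ✗
bin=J46: ✗
bin=J42: ✗
bin=J67: ✓ → 285
bin=J21: ✗
bin=J56: ✗
bin=J71: ✗
bin=J58: ✓ → 611
bin=J19: ✗
reorder_sum = 738 + 285 + 611 = 1634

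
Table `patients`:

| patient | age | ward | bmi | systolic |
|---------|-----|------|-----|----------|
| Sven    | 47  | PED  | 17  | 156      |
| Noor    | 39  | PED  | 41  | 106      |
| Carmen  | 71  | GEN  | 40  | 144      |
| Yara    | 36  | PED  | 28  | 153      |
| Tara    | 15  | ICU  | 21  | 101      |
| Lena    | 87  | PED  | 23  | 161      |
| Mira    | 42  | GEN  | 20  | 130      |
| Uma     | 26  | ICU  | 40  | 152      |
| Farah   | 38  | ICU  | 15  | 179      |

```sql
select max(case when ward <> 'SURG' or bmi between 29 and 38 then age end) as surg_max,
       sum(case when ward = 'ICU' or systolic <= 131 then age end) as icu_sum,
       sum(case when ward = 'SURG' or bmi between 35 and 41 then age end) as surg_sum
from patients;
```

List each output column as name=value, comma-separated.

surg_max=87, icu_sum=160, surg_sum=136

[surg_max: ward <> 'SURG' or bmi between 29 and 38]
patient=Sven: ✓ → 47
patient=Noor: ✓ → 39
patient=Carmen: ✓ → 71
patient=Yara: ✓ → 36
patient=Tara: ✓ → 15
patient=Lena: ✓ → 87
patient=Mira: ✓ → 42
patient=Uma: ✓ → 26
patient=Farah: ✓ → 38
surg_max = MAX(47, 39, 71, 36, 15, 87, 42, 26, 38) = 87
—
[icu_sum: ward = 'ICU' or systolic <= 131]
patient=Sven: ✗
patient=Noor: ✓ → 39
patient=Carmen: ✗
patient=Yara: ✗
patient=Tara: ✓ → 15
patient=Lena: ✗
patient=Mira: ✓ → 42
patient=Uma: ✓ → 26
patient=Farah: ✓ → 38
icu_sum = 39 + 15 + 42 + 26 + 38 = 160
—
[surg_sum: ward = 'SURG' or bmi between 35 and 41]
patient=Sven: ✗
patient=Noor: ✓ → 39
patient=Carmen: ✓ → 71
patient=Yara: ✗
patient=Tara: ✗
patient=Lena: ✗
patient=Mira: ✗
patient=Uma: ✓ → 26
patient=Farah: ✗
surg_sum = 39 + 71 + 26 = 136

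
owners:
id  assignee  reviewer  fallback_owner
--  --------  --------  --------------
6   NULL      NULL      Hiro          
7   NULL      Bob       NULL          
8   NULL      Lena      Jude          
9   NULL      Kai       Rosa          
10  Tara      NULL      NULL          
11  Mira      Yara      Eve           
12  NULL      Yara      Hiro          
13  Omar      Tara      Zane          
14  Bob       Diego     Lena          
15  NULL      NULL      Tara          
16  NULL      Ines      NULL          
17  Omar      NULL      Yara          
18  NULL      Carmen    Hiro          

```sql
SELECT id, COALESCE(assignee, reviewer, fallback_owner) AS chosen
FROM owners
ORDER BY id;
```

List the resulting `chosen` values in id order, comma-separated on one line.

Hiro, Bob, Lena, Kai, Tara, Mira, Yara, Omar, Bob, Tara, Ines, Omar, Carmen

id=6: assignee=NULL, reviewer=NULL, fallback_owner=Hiro → Hiro
id=7: assignee=NULL, reviewer=Bob → Bob
id=8: assignee=NULL, reviewer=Lena → Lena
id=9: assignee=NULL, reviewer=Kai → Kai
id=10: assignee=Tara → Tara
id=11: assignee=Mira → Mira
id=12: assignee=NULL, reviewer=Yara → Yara
id=13: assignee=Omar → Omar
id=14: assignee=Bob → Bob
id=15: assignee=NULL, reviewer=NULL, fallback_owner=Tara → Tara
id=16: assignee=NULL, reviewer=Ines → Ines
id=17: assignee=Omar → Omar
id=18: assignee=NULL, reviewer=Carmen → Carmen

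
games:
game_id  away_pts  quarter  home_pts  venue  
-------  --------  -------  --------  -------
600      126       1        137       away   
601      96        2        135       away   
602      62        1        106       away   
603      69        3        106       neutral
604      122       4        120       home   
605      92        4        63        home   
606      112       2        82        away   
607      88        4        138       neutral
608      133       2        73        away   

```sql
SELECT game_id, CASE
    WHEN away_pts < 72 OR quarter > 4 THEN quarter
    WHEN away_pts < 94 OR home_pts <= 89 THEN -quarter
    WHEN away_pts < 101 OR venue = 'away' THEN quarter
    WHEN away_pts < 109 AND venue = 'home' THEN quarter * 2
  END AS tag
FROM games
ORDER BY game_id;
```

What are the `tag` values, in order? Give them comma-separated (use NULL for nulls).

game_id=600: away_pts < 101 OR venue = 'away' → 1
game_id=601: away_pts < 101 OR venue = 'away' → 2
game_id=602: away_pts < 72 OR quarter > 4 → 1
game_id=603: away_pts < 72 OR quarter > 4 → 3
game_id=604: (no match → NULL) → NULL
game_id=605: away_pts < 94 OR home_pts <= 89 → -4
game_id=606: away_pts < 94 OR home_pts <= 89 → -2
game_id=607: away_pts < 94 OR home_pts <= 89 → -4
game_id=608: away_pts < 94 OR home_pts <= 89 → -2

1, 2, 1, 3, NULL, -4, -2, -4, -2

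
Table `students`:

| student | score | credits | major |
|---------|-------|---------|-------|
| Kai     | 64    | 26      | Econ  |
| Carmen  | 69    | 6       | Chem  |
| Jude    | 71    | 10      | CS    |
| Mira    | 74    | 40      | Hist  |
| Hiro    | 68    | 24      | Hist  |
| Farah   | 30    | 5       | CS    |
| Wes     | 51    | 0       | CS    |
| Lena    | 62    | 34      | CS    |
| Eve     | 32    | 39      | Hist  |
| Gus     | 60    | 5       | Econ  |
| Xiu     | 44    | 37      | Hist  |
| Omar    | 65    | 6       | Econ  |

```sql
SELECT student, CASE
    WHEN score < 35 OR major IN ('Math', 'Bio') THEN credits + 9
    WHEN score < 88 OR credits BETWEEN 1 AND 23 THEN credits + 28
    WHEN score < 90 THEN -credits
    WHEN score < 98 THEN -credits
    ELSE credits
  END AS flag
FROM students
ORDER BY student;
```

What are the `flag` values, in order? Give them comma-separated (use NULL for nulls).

34, 48, 14, 33, 52, 38, 54, 62, 68, 34, 28, 65

student=Carmen: score < 88 OR credits BETWEEN 1 AND 23 → 34
student=Eve: score < 35 OR major IN ('Math', 'Bio') → 48
student=Farah: score < 35 OR major IN ('Math', 'Bio') → 14
student=Gus: score < 88 OR credits BETWEEN 1 AND 23 → 33
student=Hiro: score < 88 OR credits BETWEEN 1 AND 23 → 52
student=Jude: score < 88 OR credits BETWEEN 1 AND 23 → 38
student=Kai: score < 88 OR credits BETWEEN 1 AND 23 → 54
student=Lena: score < 88 OR credits BETWEEN 1 AND 23 → 62
student=Mira: score < 88 OR credits BETWEEN 1 AND 23 → 68
student=Omar: score < 88 OR credits BETWEEN 1 AND 23 → 34
student=Wes: score < 88 OR credits BETWEEN 1 AND 23 → 28
student=Xiu: score < 88 OR credits BETWEEN 1 AND 23 → 65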